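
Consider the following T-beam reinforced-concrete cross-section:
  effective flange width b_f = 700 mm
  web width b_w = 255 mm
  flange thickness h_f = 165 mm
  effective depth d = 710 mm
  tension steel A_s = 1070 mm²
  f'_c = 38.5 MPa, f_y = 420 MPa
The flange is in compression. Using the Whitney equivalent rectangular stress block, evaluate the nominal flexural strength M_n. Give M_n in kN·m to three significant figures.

Tension: T = A_s f_y = 1070 × 420 = 449400 N.
Try a within the flange: a = T/(0.85 f'_c b_f) = 449400/(0.85 × 38.5 × 700) = 19.62 mm.
Since a = 19.62 ≤ h_f = 165 mm, the stress block lies entirely in the flange; analyse as a rectangular beam of width b_f.
M_n = T(d − a/2) = 449400 × (710 − 9.81) = 314.67 × 10⁶ N·mm.
M_n = 314.67 kN·m.

M_n ≈ 315 kN·m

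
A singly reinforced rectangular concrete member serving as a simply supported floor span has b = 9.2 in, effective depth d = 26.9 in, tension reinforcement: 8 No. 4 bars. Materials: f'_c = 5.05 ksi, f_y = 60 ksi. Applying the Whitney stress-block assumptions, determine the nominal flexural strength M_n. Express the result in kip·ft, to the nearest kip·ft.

A_s = 8 × 0.2 = 1.6 in².
T = A_s f_y = 1.6 × 60 = 96 kips.
a = T/(0.85 f'_c b) = 96/(0.85 × 5.05 × 9.2) = 2.431 in.
M_n = T(d − a/2) = 96 × (26.9 − 1.2155) = 2465.7 kip·in = 2465.7/12 = 205.48 kip·ft.

M_n ≈ 205 kip·ft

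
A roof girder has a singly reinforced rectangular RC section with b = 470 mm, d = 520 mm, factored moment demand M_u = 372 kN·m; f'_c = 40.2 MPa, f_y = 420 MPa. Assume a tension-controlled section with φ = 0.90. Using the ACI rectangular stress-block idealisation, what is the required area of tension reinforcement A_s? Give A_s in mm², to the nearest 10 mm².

A_s ≈ 1990 mm²

M_n = M_u/φ = 372/0.90 = 413.333 kN·m.
With M_n = 0.85 f'_c a b (d − a/2), solve the quadratic for a:
a = d − √(d² − 2M_n/(0.85 f'_c b)) = 520 − √(520² − 2 × 413.333×10⁶/(0.85 × 40.2 × 470)) = 52.10 mm.
A_s = 0.85 f'_c a b / f_y = 0.85 × 40.2 × 52.10 × 470 / 420 = 1992.2 mm².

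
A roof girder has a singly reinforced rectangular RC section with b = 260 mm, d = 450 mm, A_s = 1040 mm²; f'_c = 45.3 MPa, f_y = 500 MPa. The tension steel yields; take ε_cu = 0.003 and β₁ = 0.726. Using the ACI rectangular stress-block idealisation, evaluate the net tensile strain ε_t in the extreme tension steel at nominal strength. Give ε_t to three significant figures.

a = A_s f_y/(0.85 f'_c b) = 51.94 mm.
β₁ = 0.726, so c = a/β₁ = 51.94/0.726 = 71.54 mm.
From the linear strain diagram with ε_cu = 0.003: ε_t = 0.003 (d − c)/c = 0.003 × (450 − 71.54)/71.54 = 0.0159.
Since ε_t ≥ 0.005, the section is tension-controlled.

ε_t ≈ 0.0159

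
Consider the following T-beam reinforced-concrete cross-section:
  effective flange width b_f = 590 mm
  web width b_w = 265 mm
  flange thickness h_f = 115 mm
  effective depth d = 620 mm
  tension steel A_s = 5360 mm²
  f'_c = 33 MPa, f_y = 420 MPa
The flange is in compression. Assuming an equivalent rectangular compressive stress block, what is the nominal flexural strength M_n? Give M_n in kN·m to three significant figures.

M_n ≈ 1240 kN·m

Tension: T = A_s f_y = 5360 × 420 = 2251200 N.
Try a within the flange: a = T/(0.85 f'_c b_f) = 2251200/(0.85 × 33 × 590) = 136.03 mm.
a = 136.03 > h_f = 115 mm: the block extends into the web. Split into flange-overhang and web parts.
C_f = 0.85 f'_c (b_f − b_w) h_f = 0.85 × 33 × (590 − 265) × 115 = 1048369 N.
Remaining web compression depth: a_w = (T − C_f)/(0.85 f'_c b_w) = (2251200 − 1048369)/(0.85 × 33 × 265) = 161.82 mm.
M_n = C_f(d − h_f/2) + (T − C_f)(d − a_w/2) = 1048369 × (620 − 57.5) + 1202831 × (620 − 80.91) = 589.71 + 648.43 = 1238.14 × 10⁶ N·mm.
M_n = 1238.14 kN·m.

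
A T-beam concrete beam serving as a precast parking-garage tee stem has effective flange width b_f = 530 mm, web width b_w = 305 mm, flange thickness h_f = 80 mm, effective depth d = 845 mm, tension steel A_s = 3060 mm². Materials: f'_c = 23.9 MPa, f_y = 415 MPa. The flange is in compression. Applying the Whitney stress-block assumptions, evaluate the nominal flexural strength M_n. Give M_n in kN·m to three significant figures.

M_n ≈ 992 kN·m

Tension: T = A_s f_y = 3060 × 415 = 1269900 N.
Try a within the flange: a = T/(0.85 f'_c b_f) = 1269900/(0.85 × 23.9 × 530) = 117.94 mm.
a = 117.94 > h_f = 80 mm: the block extends into the web. Split into flange-overhang and web parts.
C_f = 0.85 f'_c (b_f − b_w) h_f = 0.85 × 23.9 × (530 − 305) × 80 = 365670 N.
Remaining web compression depth: a_w = (T − C_f)/(0.85 f'_c b_w) = (1269900 − 365670)/(0.85 × 23.9 × 305) = 145.94 mm.
M_n = C_f(d − h_f/2) + (T − C_f)(d − a_w/2) = 365670 × (845 − 40) + 904230 × (845 − 72.97) = 294.36 + 698.09 = 992.45 × 10⁶ N·mm.
M_n = 992.45 kN·m.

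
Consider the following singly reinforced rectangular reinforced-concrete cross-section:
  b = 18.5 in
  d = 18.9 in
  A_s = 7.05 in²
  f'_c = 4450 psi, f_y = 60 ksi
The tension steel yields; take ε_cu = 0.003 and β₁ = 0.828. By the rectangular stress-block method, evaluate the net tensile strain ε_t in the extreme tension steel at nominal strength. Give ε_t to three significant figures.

a = A_s f_y/(0.85 f'_c b) = 6.045 in.
β₁ = 0.828, so c = a/β₁ = 6.045/0.828 = 7.301 in.
From the linear strain diagram with ε_cu = 0.003: ε_t = 0.003 (d − c)/c = 0.003 × (18.9 − 7.301)/7.301 = 0.00477.
ε_t is between 0.004 and 0.005 — transition zone.

ε_t ≈ 0.00477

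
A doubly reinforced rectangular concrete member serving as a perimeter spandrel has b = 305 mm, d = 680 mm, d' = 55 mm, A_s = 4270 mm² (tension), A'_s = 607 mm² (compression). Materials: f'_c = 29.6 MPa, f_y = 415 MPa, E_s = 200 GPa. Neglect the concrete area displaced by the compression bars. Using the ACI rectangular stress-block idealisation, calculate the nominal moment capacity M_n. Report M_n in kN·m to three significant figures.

M_n ≈ 1040 kN·m

Assume both tension and compression steel yield.
Net tension couple steel: A_s − A'_s = 3663 mm².
a = (A_s − A'_s) f_y / (0.85 f'_c b) = 1520145/(0.85 × 29.6 × 305) = 198.10 mm.
c = a/β₁ = 198.10/0.839 = 236.11 mm; ε'_s = 0.003(c − d')/c = 0.0023 ≥ f_y/E_s = 0.0021, so compression steel does yield.
M_n = (A_s − A'_s) f_y (d − a/2) + A'_s f_y (d − d') = [1520145 × (680 − 99.05) + 251905 × (680 − 55)] × 10⁻⁶ = 883.13 + 157.44 = 1040.57 kN·m.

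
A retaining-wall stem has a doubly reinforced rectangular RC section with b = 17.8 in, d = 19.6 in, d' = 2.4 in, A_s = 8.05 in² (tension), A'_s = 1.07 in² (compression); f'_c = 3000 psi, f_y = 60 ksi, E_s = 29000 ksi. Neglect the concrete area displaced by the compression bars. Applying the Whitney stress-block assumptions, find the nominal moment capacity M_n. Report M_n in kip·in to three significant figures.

Assume both steels yield.
a = (A_s − A'_s) f_y/(0.85 f'_c b) = (8.05 − 1.07) × 60/(0.85 × 3 × 17.8) = 9.227 in.
c = a/β₁ = 9.227/0.85 = 10.855 in; ε'_s = 0.003(c − d')/c = 0.0023 ≥ ε_y = 0.0021, so the compression steel yields.
M_n = (A_s − A'_s) f_y (d − a/2) + A'_s f_y (d − d') = 418.8 × (19.6 − 4.6135) + 64.2 × (19.6 − 2.4) = 6276.3 + 1104.2 = 7380.5 kip·in.

M_n ≈ 7380 kip·in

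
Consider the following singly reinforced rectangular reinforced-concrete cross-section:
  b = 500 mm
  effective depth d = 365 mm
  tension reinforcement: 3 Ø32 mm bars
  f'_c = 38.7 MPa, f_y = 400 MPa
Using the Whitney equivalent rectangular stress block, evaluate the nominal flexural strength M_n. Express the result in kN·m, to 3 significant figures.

M_n ≈ 324 kN·m

A_s = 3 × 804 = 2412 mm².
T = A_s f_y = 2412 × 400 = 964800 N = 964.8 kN.
From C = T: a = T/(0.85 f'_c b) = 964800/(0.85 × 38.7 × 500) = 58.66 mm.
M_n = T(d − a/2) = 964.8 kN × (365 − 29.33) mm = 323.85 kN·m.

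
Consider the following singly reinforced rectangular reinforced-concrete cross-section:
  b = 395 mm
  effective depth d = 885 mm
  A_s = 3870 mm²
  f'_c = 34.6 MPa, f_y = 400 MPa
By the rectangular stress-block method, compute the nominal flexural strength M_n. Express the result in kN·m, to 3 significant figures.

T = A_s f_y = 3870 × 400 = 1548000 N = 1548 kN.
From C = T: a = T/(0.85 f'_c b) = 1548000/(0.85 × 34.6 × 395) = 133.25 mm.
M_n = T(d − a/2) = 1548 kN × (885 − 66.625) mm = 1266.84 kN·m.

M_n ≈ 1270 kN·m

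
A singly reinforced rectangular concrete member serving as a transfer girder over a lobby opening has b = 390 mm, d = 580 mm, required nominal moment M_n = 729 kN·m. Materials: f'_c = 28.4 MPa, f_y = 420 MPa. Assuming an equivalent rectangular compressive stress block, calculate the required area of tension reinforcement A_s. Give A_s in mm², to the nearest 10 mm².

With M_n = 0.85 f'_c a b (d − a/2), solve the quadratic for a:
a = d − √(d² − 2M_n/(0.85 f'_c b)) = 580 − √(580² − 2 × 729×10⁶/(0.85 × 28.4 × 390)) = 153.93 mm.
A_s = 0.85 f'_c a b / f_y = 0.85 × 28.4 × 153.93 × 390 / 420 = 3450.5 mm².

A_s ≈ 3450 mm²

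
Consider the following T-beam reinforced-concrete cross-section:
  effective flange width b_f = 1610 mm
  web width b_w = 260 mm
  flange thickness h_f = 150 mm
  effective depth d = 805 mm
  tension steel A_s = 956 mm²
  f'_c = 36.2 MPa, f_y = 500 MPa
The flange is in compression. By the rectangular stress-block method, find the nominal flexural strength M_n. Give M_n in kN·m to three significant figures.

M_n ≈ 382 kN·m

Tension: T = A_s f_y = 956 × 500 = 478000 N.
Try a within the flange: a = T/(0.85 f'_c b_f) = 478000/(0.85 × 36.2 × 1610) = 9.65 mm.
Since a = 9.65 ≤ h_f = 150 mm, the stress block lies entirely in the flange; analyse as a rectangular beam of width b_f.
M_n = T(d − a/2) = 478000 × (805 − 4.825) = 382.48 × 10⁶ N·mm.
M_n = 382.48 kN·m.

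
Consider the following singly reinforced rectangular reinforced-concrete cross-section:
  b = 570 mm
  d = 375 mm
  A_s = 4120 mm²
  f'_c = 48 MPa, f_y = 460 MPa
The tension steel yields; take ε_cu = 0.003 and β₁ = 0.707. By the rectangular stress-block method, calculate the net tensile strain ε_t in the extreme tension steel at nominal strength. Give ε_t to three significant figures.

ε_t ≈ 0.00676

a = A_s f_y/(0.85 f'_c b) = 81.49 mm.
β₁ = 0.707, so c = a/β₁ = 81.49/0.707 = 115.26 mm.
From the linear strain diagram with ε_cu = 0.003: ε_t = 0.003 (d − c)/c = 0.003 × (375 − 115.26)/115.26 = 0.00676.
Since ε_t ≥ 0.005, the section is tension-controlled.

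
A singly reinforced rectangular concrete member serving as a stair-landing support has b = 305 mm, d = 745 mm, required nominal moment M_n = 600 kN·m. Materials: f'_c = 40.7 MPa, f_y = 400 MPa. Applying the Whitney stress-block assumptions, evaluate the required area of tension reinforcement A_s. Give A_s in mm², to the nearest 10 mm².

With M_n = 0.85 f'_c a b (d − a/2), solve the quadratic for a:
a = d − √(d² − 2M_n/(0.85 f'_c b)) = 745 − √(745² − 2 × 600×10⁶/(0.85 × 40.7 × 305)) = 80.70 mm.
A_s = 0.85 f'_c a b / f_y = 0.85 × 40.7 × 80.70 × 305 / 400 = 2128.8 mm².

A_s ≈ 2130 mm²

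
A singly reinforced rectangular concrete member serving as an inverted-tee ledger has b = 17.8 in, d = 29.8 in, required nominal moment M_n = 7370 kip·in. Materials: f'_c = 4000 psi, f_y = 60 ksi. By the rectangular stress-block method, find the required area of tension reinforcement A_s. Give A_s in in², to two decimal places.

From M_n = 0.85 f'_c a b (d − a/2):
a = d − √(d² − 2M_n/(0.85 f'_c b)) = 29.8 − √(29.8² − 2 × 7370/(0.85 × 4 × 17.8)) = 4.413 in.
A_s = 0.85 f'_c a b / f_y = 0.85 × 4 × 4.413 × 17.8 / 60 = 4.451 in².

A_s ≈ 4.45 in²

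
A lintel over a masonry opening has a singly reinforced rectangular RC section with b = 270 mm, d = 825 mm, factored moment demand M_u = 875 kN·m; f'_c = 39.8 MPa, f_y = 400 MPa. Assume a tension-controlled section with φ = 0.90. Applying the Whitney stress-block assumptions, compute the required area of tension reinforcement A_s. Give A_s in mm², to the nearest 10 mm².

M_n = M_u/φ = 875/0.90 = 972.222 kN·m.
With M_n = 0.85 f'_c a b (d − a/2), solve the quadratic for a:
a = d − √(d² − 2M_n/(0.85 f'_c b)) = 825 − √(825² − 2 × 972.222×10⁶/(0.85 × 39.8 × 270)) = 141.08 mm.
A_s = 0.85 f'_c a b / f_y = 0.85 × 39.8 × 141.08 × 270 / 400 = 3221.6 mm².

A_s ≈ 3220 mm²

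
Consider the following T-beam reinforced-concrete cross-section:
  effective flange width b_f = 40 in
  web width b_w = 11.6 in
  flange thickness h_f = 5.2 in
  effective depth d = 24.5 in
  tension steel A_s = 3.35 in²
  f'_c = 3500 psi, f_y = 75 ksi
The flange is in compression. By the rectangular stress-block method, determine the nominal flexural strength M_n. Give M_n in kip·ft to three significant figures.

Tension: T = A_s f_y = 3.35 × 75 = 251.25 kips.
Try a within the flange: a = T/(0.85 f'_c b_f) = 251.25/(0.85 × 3.5 × 40) = 2.111 in.
Since a = 2.111 ≤ h_f = 5.2 in, the stress block lies entirely in the flange; analyse as a rectangular beam of width b_f.
M_n = T(d − a/2) = 251.25 × (24.5 − 1.0555) = 5890.4 kip·in.
M_n = 5890.4/12 = 490.87 kip·ft.

M_n ≈ 491 kip·ft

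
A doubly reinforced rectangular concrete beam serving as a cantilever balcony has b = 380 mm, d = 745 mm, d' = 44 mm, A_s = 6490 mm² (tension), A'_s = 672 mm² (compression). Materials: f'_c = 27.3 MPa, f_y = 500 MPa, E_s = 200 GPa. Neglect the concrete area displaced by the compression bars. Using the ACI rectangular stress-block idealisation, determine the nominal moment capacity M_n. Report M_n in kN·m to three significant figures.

M_n ≈ 1920 kN·m

Assume both tension and compression steel yield.
Net tension couple steel: A_s − A'_s = 5818 mm².
a = (A_s − A'_s) f_y / (0.85 f'_c b) = 2909000/(0.85 × 27.3 × 380) = 329.90 mm.
c = a/β₁ = 329.90/0.85 = 388.12 mm; ε'_s = 0.003(c − d')/c = 0.0027 ≥ f_y/E_s = 0.0025, so compression steel does yield.
M_n = (A_s − A'_s) f_y (d − a/2) + A'_s f_y (d − d') = [2909000 × (745 − 164.95) + 336000 × (745 − 44)] × 10⁻⁶ = 1687.37 + 235.54 = 1922.91 kN·m.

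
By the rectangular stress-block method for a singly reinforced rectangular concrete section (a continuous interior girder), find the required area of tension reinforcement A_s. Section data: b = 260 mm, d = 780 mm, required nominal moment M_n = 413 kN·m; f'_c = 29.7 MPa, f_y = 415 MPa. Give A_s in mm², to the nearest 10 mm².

With M_n = 0.85 f'_c a b (d − a/2), solve the quadratic for a:
a = d − √(d² − 2M_n/(0.85 f'_c b)) = 780 − √(780² − 2 × 413×10⁶/(0.85 × 29.7 × 260)) = 85.34 mm.
A_s = 0.85 f'_c a b / f_y = 0.85 × 29.7 × 85.34 × 260 / 415 = 1349.7 mm².

A_s ≈ 1350 mm²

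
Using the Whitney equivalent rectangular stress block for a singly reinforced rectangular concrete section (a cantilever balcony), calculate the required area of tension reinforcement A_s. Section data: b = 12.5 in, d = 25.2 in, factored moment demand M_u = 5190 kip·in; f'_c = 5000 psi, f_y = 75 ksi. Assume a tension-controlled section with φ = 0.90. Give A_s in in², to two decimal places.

M_n = M_u/φ = 5190/0.90 = 5766.67 kip·in.
From M_n = 0.85 f'_c a b (d − a/2):
a = d − √(d² − 2M_n/(0.85 f'_c b)) = 25.2 − √(25.2² − 2 × 5766.67/(0.85 × 5 × 12.5)) = 4.756 in.
A_s = 0.85 f'_c a b / f_y = 0.85 × 5 × 4.756 × 12.5 / 75 = 3.369 in².

A_s ≈ 3.37 in²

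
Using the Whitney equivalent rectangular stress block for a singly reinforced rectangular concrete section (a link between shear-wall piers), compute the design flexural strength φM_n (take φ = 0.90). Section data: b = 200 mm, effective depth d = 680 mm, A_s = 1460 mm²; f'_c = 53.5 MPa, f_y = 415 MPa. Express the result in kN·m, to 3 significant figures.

T = A_s f_y = 1460 × 415 = 605900 N = 605.9 kN.
From C = T: a = T/(0.85 f'_c b) = 605900/(0.85 × 53.5 × 200) = 66.62 mm.
M_n = T(d − a/2) = 605.9 kN × (680 − 33.31) mm = 391.83 kN·m.
φM_n = 0.90 × 391.83 = 352.65 kN·m.

φM_n ≈ 353 kN·m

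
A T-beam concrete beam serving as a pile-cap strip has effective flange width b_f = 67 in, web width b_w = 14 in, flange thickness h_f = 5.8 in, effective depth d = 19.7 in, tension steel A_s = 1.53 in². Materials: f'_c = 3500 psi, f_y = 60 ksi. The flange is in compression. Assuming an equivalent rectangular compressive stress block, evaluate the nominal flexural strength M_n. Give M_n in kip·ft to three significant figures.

Tension: T = A_s f_y = 1.53 × 60 = 91.8 kips.
Try a within the flange: a = T/(0.85 f'_c b_f) = 91.8/(0.85 × 3.5 × 67) = 0.461 in.
Since a = 0.461 ≤ h_f = 5.8 in, the stress block lies entirely in the flange; analyse as a rectangular beam of width b_f.
M_n = T(d − a/2) = 91.8 × (19.7 − 0.2305) = 1787.3 kip·in.
M_n = 1787.3/12 = 148.94 kip·ft.

M_n ≈ 149 kip·ft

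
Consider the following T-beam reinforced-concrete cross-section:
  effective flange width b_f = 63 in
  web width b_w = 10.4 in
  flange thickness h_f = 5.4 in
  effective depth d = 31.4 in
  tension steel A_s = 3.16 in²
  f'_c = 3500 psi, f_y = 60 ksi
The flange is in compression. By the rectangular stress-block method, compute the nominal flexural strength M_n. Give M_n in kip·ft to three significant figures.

Tension: T = A_s f_y = 3.16 × 60 = 189.6 kips.
Try a within the flange: a = T/(0.85 f'_c b_f) = 189.6/(0.85 × 3.5 × 63) = 1.012 in.
Since a = 1.012 ≤ h_f = 5.4 in, the stress block lies entirely in the flange; analyse as a rectangular beam of width b_f.
M_n = T(d − a/2) = 189.6 × (31.4 − 0.506) = 5857.5 kip·in.
M_n = 5857.5/12 = 488.13 kip·ft.

M_n ≈ 488 kip·ft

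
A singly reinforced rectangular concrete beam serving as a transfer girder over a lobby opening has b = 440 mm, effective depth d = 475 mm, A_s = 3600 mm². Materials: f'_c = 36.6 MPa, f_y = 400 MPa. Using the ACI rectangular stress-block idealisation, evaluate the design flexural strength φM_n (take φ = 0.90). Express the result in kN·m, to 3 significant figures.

φM_n ≈ 547 kN·m

T = A_s f_y = 3600 × 400 = 1440000 N = 1440 kN.
From C = T: a = T/(0.85 f'_c b) = 1440000/(0.85 × 36.6 × 440) = 105.20 mm.
M_n = T(d − a/2) = 1440 kN × (475 − 52.6) mm = 608.26 kN·m.
φM_n = 0.90 × 608.26 = 547.43 kN·m.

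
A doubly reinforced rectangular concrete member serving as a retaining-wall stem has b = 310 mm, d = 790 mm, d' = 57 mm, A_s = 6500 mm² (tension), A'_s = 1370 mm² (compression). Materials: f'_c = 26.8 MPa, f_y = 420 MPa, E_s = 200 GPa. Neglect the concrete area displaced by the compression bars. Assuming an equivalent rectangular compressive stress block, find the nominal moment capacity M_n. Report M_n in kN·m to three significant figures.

M_n ≈ 1800 kN·m

Assume both tension and compression steel yield.
Net tension couple steel: A_s − A'_s = 5130 mm².
a = (A_s − A'_s) f_y / (0.85 f'_c b) = 2154600/(0.85 × 26.8 × 310) = 305.11 mm.
c = a/β₁ = 305.11/0.85 = 358.95 mm; ε'_s = 0.003(c − d')/c = 0.0025 ≥ f_y/E_s = 0.0021, so compression steel does yield.
M_n = (A_s − A'_s) f_y (d − a/2) + A'_s f_y (d − d') = [2154600 × (790 − 152.555) + 575400 × (790 − 57)] × 10⁻⁶ = 1373.44 + 421.77 = 1795.21 kN·m.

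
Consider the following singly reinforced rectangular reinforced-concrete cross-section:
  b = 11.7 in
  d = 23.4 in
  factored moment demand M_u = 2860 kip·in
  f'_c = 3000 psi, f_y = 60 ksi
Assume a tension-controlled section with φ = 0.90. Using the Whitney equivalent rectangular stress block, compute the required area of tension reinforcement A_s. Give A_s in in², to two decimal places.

M_n = M_u/φ = 2860/0.90 = 3177.78 kip·in.
From M_n = 0.85 f'_c a b (d − a/2):
a = d − √(d² − 2M_n/(0.85 f'_c b)) = 23.4 − √(23.4² − 2 × 3177.78/(0.85 × 3 × 11.7)) = 5.110 in.
A_s = 0.85 f'_c a b / f_y = 0.85 × 3 × 5.110 × 11.7 / 60 = 2.541 in².

A_s ≈ 2.54 in²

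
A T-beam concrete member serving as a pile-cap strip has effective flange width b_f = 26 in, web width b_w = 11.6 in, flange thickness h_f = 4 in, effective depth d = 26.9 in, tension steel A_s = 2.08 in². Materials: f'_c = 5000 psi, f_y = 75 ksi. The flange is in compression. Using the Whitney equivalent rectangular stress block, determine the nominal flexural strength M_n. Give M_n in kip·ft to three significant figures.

Tension: T = A_s f_y = 2.08 × 75 = 156 kips.
Try a within the flange: a = T/(0.85 f'_c b_f) = 156/(0.85 × 5 × 26) = 1.412 in.
Since a = 1.412 ≤ h_f = 4 in, the stress block lies entirely in the flange; analyse as a rectangular beam of width b_f.
M_n = T(d − a/2) = 156 × (26.9 − 0.706) = 4086.3 kip·in.
M_n = 4086.3/12 = 340.53 kip·ft.

M_n ≈ 341 kip·ft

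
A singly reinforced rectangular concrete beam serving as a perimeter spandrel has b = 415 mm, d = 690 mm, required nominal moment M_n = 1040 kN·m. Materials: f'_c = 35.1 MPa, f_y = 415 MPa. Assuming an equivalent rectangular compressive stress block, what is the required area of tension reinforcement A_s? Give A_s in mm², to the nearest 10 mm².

With M_n = 0.85 f'_c a b (d − a/2), solve the quadratic for a:
a = d − √(d² − 2M_n/(0.85 f'_c b)) = 690 − √(690² − 2 × 1040×10⁶/(0.85 × 35.1 × 415)) = 134.93 mm.
A_s = 0.85 f'_c a b / f_y = 0.85 × 35.1 × 134.93 × 415 / 415 = 4025.6 mm².

A_s ≈ 4030 mm²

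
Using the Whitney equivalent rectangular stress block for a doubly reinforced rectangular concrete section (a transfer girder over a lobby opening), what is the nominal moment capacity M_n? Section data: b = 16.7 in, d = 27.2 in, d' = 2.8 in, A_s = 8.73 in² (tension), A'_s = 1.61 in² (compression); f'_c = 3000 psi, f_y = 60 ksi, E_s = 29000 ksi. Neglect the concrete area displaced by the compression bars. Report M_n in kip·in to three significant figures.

M_n ≈ 11800 kip·in

Assume both steels yield.
a = (A_s − A'_s) f_y/(0.85 f'_c b) = (8.73 − 1.61) × 60/(0.85 × 3 × 16.7) = 10.032 in.
c = a/β₁ = 10.032/0.85 = 11.802 in; ε'_s = 0.003(c − d')/c = 0.0023 ≥ ε_y = 0.0021, so the compression steel yields.
M_n = (A_s − A'_s) f_y (d − a/2) + A'_s f_y (d − d') = 427.2 × (27.2 − 5.016) + 96.6 × (27.2 − 2.8) = 9477.0 + 2357.0 = 11834.0 kip·in.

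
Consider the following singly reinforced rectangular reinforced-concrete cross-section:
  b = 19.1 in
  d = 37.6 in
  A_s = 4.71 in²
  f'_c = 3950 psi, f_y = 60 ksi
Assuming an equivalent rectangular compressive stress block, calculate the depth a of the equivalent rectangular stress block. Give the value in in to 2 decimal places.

T = A_s f_y = 4.71 × 60 = 282.6 kips.
a = T/(0.85 f'_c b) = 282.6/(0.85 × 3.95 × 19.1) = 4.41 in.

a ≈ 4.41 in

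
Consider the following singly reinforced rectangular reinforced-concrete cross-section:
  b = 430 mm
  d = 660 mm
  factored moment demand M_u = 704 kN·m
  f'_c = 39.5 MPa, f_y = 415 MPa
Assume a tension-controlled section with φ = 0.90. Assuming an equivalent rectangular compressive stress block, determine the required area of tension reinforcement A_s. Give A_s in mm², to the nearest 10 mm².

A_s ≈ 3060 mm²

M_n = M_u/φ = 704/0.90 = 782.222 kN·m.
With M_n = 0.85 f'_c a b (d − a/2), solve the quadratic for a:
a = d − √(d² − 2M_n/(0.85 f'_c b)) = 660 − √(660² − 2 × 782.222×10⁶/(0.85 × 39.5 × 430)) = 87.95 mm.
A_s = 0.85 f'_c a b / f_y = 0.85 × 39.5 × 87.95 × 430 / 415 = 3059.7 mm².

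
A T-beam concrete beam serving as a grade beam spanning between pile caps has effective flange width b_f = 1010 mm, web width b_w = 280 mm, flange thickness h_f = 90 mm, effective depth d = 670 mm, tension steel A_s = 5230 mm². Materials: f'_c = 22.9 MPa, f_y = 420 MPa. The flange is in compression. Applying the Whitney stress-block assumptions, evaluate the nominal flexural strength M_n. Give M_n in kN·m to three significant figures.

Tension: T = A_s f_y = 5230 × 420 = 2196600 N.
Try a within the flange: a = T/(0.85 f'_c b_f) = 2196600/(0.85 × 22.9 × 1010) = 111.73 mm.
a = 111.73 > h_f = 90 mm: the block extends into the web. Split into flange-overhang and web parts.
C_f = 0.85 f'_c (b_f − b_w) h_f = 0.85 × 22.9 × (1010 − 280) × 90 = 1278851 N.
Remaining web compression depth: a_w = (T − C_f)/(0.85 f'_c b_w) = (2196600 − 1278851)/(0.85 × 22.9 × 280) = 168.39 mm.
M_n = C_f(d − h_f/2) + (T − C_f)(d − a_w/2) = 1278851 × (670 − 45) + 917749 × (670 − 84.195) = 799.28 + 537.62 = 1336.90 × 10⁶ N·mm.
M_n = 1336.90 kN·m.

M_n ≈ 1340 kN·m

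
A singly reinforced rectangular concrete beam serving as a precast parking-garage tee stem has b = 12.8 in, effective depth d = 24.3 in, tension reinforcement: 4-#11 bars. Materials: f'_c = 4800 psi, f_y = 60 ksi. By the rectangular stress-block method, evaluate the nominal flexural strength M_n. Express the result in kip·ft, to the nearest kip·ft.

M_n ≈ 646 kip·ft

A_s = 4 × 1.56 = 6.24 in².
T = A_s f_y = 6.24 × 60 = 374.4 kips.
a = T/(0.85 f'_c b) = 374.4/(0.85 × 4.8 × 12.8) = 7.169 in.
M_n = T(d − a/2) = 374.4 × (24.3 − 3.5845) = 7755.9 kip·in = 7755.9/12 = 646.33 kip·ft.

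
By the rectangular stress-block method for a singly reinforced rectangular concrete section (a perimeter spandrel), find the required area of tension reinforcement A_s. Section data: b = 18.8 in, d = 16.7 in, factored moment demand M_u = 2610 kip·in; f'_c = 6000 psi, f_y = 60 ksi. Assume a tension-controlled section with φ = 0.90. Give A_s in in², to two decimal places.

M_n = M_u/φ = 2610/0.90 = 2900 kip·in.
From M_n = 0.85 f'_c a b (d − a/2):
a = d − √(d² − 2M_n/(0.85 f'_c b)) = 16.7 − √(16.7² − 2 × 2900/(0.85 × 6 × 18.8)) = 1.922 in.
A_s = 0.85 f'_c a b / f_y = 0.85 × 6 × 1.922 × 18.8 / 60 = 3.071 in².

A_s ≈ 3.07 in²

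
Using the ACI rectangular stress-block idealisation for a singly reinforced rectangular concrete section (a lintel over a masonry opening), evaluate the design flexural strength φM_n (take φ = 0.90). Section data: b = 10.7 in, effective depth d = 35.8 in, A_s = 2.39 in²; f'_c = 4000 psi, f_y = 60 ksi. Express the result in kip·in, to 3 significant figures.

φM_n ≈ 4370 kip·in

T = A_s f_y = 2.39 × 60 = 143.4 kips.
a = T/(0.85 f'_c b) = 143.4/(0.85 × 4 × 10.7) = 3.942 in.
M_n = T(d − a/2) = 143.4 × (35.8 − 1.971) = 4851.1 kip·in.
φM_n = 0.90 × 4851.1 = 4366.0 kip·in.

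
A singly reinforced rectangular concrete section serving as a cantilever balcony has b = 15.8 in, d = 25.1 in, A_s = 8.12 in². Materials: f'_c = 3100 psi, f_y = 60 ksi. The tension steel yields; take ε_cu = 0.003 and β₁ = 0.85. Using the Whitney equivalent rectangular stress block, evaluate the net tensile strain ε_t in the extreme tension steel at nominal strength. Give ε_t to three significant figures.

ε_t ≈ 0.00247

a = A_s f_y/(0.85 f'_c b) = 11.702 in.
β₁ = 0.85, so c = a/β₁ = 11.702/0.85 = 13.767 in.
From the linear strain diagram with ε_cu = 0.003: ε_t = 0.003 (d − c)/c = 0.003 × (25.1 − 13.767)/13.767 = 0.00247.
ε_t < 0.004 — the section is over-reinforced for flexure under ACI limits.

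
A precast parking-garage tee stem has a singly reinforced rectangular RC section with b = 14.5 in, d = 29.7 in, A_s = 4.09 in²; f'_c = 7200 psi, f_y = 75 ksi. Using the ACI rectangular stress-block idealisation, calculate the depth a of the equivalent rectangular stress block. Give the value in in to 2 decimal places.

a ≈ 3.46 in

T = A_s f_y = 4.09 × 75 = 306.75 kips.
a = T/(0.85 f'_c b) = 306.75/(0.85 × 7.2 × 14.5) = 3.46 in.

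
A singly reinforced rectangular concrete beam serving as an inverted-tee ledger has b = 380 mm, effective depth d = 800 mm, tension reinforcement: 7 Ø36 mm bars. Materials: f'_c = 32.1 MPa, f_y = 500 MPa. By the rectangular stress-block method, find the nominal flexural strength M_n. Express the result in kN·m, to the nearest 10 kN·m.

M_n ≈ 2240 kN·m

A_s = 7 × 1018 = 7126 mm².
T = A_s f_y = 7126 × 500 = 3563000 N = 3563 kN.
From C = T: a = T/(0.85 f'_c b) = 3563000/(0.85 × 32.1 × 380) = 343.64 mm.
M_n = T(d − a/2) = 3563 kN × (800 − 171.82) mm = 2238.21 kN·m.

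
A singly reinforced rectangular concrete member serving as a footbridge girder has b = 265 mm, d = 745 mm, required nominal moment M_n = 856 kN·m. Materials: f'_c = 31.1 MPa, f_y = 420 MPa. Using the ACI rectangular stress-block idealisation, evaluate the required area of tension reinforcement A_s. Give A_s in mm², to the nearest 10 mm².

With M_n = 0.85 f'_c a b (d − a/2), solve the quadratic for a:
a = d − √(d² − 2M_n/(0.85 f'_c b)) = 745 − √(745² − 2 × 856×10⁶/(0.85 × 31.1 × 265)) = 187.65 mm.
A_s = 0.85 f'_c a b / f_y = 0.85 × 31.1 × 187.65 × 265 / 420 = 3129.9 mm².

A_s ≈ 3130 mm²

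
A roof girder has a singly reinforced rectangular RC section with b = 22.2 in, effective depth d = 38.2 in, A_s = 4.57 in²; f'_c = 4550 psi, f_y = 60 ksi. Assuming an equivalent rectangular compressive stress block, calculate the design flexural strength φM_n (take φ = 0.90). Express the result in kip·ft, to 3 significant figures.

φM_n ≈ 753 kip·ft

T = A_s f_y = 4.57 × 60 = 274.2 kips.
a = T/(0.85 f'_c b) = 274.2/(0.85 × 4.55 × 22.2) = 3.194 in.
M_n = T(d − a/2) = 274.2 × (38.2 − 1.597) = 10036.5 kip·in = 10036.5/12 = 836.38 kip·ft.
φM_n = 0.90 × 836.38 = 752.74 kip·ft.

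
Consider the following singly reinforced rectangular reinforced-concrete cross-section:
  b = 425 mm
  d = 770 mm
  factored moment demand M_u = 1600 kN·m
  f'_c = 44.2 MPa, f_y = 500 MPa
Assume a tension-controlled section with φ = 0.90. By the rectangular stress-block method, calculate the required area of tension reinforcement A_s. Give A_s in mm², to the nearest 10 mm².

M_n = M_u/φ = 1600/0.90 = 1777.78 kN·m.
With M_n = 0.85 f'_c a b (d − a/2), solve the quadratic for a:
a = d − √(d² − 2M_n/(0.85 f'_c b)) = 770 − √(770² − 2 × 1777.78×10⁶/(0.85 × 44.2 × 425)) = 161.54 mm.
A_s = 0.85 f'_c a b / f_y = 0.85 × 44.2 × 161.54 × 425 / 500 = 5158.7 mm².

A_s ≈ 5160 mm²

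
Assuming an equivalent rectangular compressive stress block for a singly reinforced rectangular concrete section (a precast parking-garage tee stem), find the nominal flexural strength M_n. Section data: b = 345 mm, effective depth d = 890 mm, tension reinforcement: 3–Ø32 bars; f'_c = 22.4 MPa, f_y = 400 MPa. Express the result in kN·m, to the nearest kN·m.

M_n ≈ 788 kN·m

A_s = 3 × 804 = 2412 mm².
T = A_s f_y = 2412 × 400 = 964800 N = 964.8 kN.
From C = T: a = T/(0.85 f'_c b) = 964800/(0.85 × 22.4 × 345) = 146.88 mm.
M_n = T(d − a/2) = 964.8 kN × (890 − 73.44) mm = 787.82 kN·m.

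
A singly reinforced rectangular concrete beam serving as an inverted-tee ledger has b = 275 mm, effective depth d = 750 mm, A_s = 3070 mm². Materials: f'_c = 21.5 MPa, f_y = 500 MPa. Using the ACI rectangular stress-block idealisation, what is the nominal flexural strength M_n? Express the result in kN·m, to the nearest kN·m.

T = A_s f_y = 3070 × 500 = 1535000 N = 1535 kN.
From C = T: a = T/(0.85 f'_c b) = 1535000/(0.85 × 21.5 × 275) = 305.43 mm.
M_n = T(d − a/2) = 1535 kN × (750 − 152.715) mm = 916.83 kN·m.

M_n ≈ 917 kN·m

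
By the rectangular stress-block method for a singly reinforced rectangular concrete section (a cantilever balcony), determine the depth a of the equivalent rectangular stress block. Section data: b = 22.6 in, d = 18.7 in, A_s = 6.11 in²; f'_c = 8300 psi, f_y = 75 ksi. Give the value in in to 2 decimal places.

T = A_s f_y = 6.11 × 75 = 458.25 kips.
a = T/(0.85 f'_c b) = 458.25/(0.85 × 8.3 × 22.6) = 2.87 in.

a ≈ 2.87 in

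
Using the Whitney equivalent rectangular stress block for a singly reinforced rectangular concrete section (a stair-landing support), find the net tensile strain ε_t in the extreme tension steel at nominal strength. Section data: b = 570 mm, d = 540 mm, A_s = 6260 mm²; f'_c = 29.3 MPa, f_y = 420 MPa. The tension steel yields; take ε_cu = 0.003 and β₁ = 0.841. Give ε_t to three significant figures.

a = A_s f_y/(0.85 f'_c b) = 185.21 mm.
β₁ = 0.841, so c = a/β₁ = 185.21/0.841 = 220.23 mm.
From the linear strain diagram with ε_cu = 0.003: ε_t = 0.003 (d − c)/c = 0.003 × (540 − 220.23)/220.23 = 0.00436.
ε_t is between 0.004 and 0.005 — transition zone.

ε_t ≈ 0.00436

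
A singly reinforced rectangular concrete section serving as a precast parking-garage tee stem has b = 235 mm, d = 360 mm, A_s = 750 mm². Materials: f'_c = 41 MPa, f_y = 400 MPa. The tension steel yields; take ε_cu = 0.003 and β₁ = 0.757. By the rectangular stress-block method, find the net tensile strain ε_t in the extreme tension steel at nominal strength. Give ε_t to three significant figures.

ε_t ≈ 0.0193

a = A_s f_y/(0.85 f'_c b) = 36.63 mm.
β₁ = 0.757, so c = a/β₁ = 36.63/0.757 = 48.39 mm.
From the linear strain diagram with ε_cu = 0.003: ε_t = 0.003 (d − c)/c = 0.003 × (360 − 48.39)/48.39 = 0.0193.
Since ε_t ≥ 0.005, the section is tension-controlled.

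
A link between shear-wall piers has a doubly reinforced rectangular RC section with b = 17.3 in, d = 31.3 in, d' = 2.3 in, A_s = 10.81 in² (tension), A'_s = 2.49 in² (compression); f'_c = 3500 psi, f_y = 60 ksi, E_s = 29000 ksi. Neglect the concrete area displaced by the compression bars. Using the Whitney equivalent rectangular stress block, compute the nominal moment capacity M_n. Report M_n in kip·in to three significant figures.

Assume both steels yield.
a = (A_s − A'_s) f_y/(0.85 f'_c b) = (10.81 − 2.49) × 60/(0.85 × 3.5 × 17.3) = 9.699 in.
c = a/β₁ = 9.699/0.85 = 11.411 in; ε'_s = 0.003(c − d')/c = 0.0024 ≥ ε_y = 0.0021, so the compression steel yields.
M_n = (A_s − A'_s) f_y (d − a/2) + A'_s f_y (d − d') = 499.2 × (31.3 − 4.8495) + 149.4 × (31.3 − 2.3) = 13204.1 + 4332.6 = 17536.7 kip·in.

M_n ≈ 17500 kip·in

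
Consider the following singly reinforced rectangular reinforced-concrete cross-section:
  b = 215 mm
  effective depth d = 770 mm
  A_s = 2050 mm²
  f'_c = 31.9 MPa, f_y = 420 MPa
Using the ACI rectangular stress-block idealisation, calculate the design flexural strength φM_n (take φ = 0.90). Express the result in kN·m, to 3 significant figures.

φM_n ≈ 539 kN·m

T = A_s f_y = 2050 × 420 = 861000 N = 861 kN.
From C = T: a = T/(0.85 f'_c b) = 861000/(0.85 × 31.9 × 215) = 147.69 mm.
M_n = T(d − a/2) = 861 kN × (770 − 73.845) mm = 599.39 kN·m.
φM_n = 0.90 × 599.39 = 539.45 kN·m.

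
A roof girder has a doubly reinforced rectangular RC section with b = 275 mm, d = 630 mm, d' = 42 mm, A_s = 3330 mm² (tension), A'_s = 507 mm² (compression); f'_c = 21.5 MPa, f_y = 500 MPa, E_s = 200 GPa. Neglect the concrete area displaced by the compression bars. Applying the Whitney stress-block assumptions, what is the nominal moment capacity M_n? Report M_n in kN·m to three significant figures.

M_n ≈ 840 kN·m

Assume both tension and compression steel yield.
Net tension couple steel: A_s − A'_s = 2823 mm².
a = (A_s − A'_s) f_y / (0.85 f'_c b) = 1411500/(0.85 × 21.5 × 275) = 280.86 mm.
c = a/β₁ = 280.86/0.85 = 330.42 mm; ε'_s = 0.003(c − d')/c = 0.0026 ≥ f_y/E_s = 0.0025, so compression steel does yield.
M_n = (A_s − A'_s) f_y (d − a/2) + A'_s f_y (d − d') = [1411500 × (630 − 140.43) + 253500 × (630 − 42)] × 10⁻⁶ = 691.03 + 149.06 = 840.09 kN·m.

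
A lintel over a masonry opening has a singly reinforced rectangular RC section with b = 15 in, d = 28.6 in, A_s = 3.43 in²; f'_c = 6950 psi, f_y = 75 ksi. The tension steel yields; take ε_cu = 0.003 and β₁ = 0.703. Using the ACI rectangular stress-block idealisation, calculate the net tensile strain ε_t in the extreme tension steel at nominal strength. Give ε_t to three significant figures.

ε_t ≈ 0.0178

a = A_s f_y/(0.85 f'_c b) = 2.903 in.
β₁ = 0.703, so c = a/β₁ = 2.903/0.703 = 4.129 in.
From the linear strain diagram with ε_cu = 0.003: ε_t = 0.003 (d − c)/c = 0.003 × (28.6 − 4.129)/4.129 = 0.0178.
Since ε_t ≥ 0.005, the section is tension-controlled.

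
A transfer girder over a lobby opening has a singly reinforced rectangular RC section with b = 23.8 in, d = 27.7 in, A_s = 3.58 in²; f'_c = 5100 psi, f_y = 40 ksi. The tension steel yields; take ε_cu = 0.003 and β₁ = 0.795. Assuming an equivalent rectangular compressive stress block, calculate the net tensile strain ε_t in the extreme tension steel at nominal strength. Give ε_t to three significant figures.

ε_t ≈ 0.0446

a = A_s f_y/(0.85 f'_c b) = 1.388 in.
β₁ = 0.795, so c = a/β₁ = 1.388/0.795 = 1.746 in.
From the linear strain diagram with ε_cu = 0.003: ε_t = 0.003 (d − c)/c = 0.003 × (27.7 − 1.746)/1.746 = 0.0446.
Since ε_t ≥ 0.005, the section is tension-controlled.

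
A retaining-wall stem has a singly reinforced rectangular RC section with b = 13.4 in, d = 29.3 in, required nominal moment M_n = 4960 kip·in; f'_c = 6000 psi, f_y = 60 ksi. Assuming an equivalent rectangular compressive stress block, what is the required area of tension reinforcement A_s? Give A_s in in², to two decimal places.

A_s ≈ 2.95 in²

From M_n = 0.85 f'_c a b (d − a/2):
a = d − √(d² − 2M_n/(0.85 f'_c b)) = 29.3 − √(29.3² − 2 × 4960/(0.85 × 6 × 13.4)) = 2.592 in.
A_s = 0.85 f'_c a b / f_y = 0.85 × 6 × 2.592 × 13.4 / 60 = 2.952 in².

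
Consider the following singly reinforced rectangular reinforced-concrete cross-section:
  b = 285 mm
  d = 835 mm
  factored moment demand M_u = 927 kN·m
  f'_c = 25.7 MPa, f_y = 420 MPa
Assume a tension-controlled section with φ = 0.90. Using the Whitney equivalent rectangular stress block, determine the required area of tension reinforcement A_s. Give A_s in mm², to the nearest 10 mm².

M_n = M_u/φ = 927/0.90 = 1030 kN·m.
With M_n = 0.85 f'_c a b (d − a/2), solve the quadratic for a:
a = d − √(d² − 2M_n/(0.85 f'_c b)) = 835 − √(835² − 2 × 1030×10⁶/(0.85 × 25.7 × 285)) = 229.74 mm.
A_s = 0.85 f'_c a b / f_y = 0.85 × 25.7 × 229.74 × 285 / 420 = 3405.5 mm².

A_s ≈ 3410 mm²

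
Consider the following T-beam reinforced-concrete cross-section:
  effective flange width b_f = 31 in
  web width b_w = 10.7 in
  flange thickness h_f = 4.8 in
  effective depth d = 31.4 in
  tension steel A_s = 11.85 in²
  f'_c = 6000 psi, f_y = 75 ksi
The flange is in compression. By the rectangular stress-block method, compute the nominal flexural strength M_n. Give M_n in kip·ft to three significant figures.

M_n ≈ 2110 kip·ft

Tension: T = A_s f_y = 11.85 × 75 = 888.75 kips.
Try a within the flange: a = T/(0.85 f'_c b_f) = 888.75/(0.85 × 6 × 31) = 5.621 in.
a = 5.621 > h_f = 4.8 in: the block extends into the web. Split into flange-overhang and web parts.
C_f = 0.85 f'_c (b_f − b_w) h_f = 0.85 × 6 × (31 − 10.7) × 4.8 = 496.9 kips.
Remaining web compression depth: a_w = (T − C_f)/(0.85 f'_c b_w) = (888.75 − 496.9)/(0.85 × 6 × 10.7) = 7.181 in.
M_n = C_f(d − h_f/2) + (T − C_f)(d − a_w/2) = 496.9 × (31.4 − 2.4) + 391.85 × (31.4 − 3.5905) = 14410.1 + 10897.2 = 25307.3 kip·in.
M_n = 25307.3/12 = 2108.94 kip·ft.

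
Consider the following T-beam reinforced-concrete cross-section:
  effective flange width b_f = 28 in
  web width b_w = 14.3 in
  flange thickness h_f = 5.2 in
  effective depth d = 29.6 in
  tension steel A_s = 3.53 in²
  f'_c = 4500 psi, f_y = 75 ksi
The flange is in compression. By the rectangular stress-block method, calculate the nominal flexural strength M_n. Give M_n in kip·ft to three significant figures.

M_n ≈ 626 kip·ft

Tension: T = A_s f_y = 3.53 × 75 = 264.75 kips.
Try a within the flange: a = T/(0.85 f'_c b_f) = 264.75/(0.85 × 4.5 × 28) = 2.472 in.
Since a = 2.472 ≤ h_f = 5.2 in, the stress block lies entirely in the flange; analyse as a rectangular beam of width b_f.
M_n = T(d − a/2) = 264.75 × (29.6 − 1.236) = 7509.4 kip·in.
M_n = 7509.4/12 = 625.78 kip·ft.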